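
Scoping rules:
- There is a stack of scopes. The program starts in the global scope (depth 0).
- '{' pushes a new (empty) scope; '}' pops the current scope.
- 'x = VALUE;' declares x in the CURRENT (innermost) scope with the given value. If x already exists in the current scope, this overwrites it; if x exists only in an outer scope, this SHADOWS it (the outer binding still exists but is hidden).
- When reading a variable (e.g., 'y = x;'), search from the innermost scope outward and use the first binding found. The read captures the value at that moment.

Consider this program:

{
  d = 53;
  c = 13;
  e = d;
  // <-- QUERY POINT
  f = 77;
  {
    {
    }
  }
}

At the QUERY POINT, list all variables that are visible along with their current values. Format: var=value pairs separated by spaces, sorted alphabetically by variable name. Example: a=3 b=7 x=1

Answer: c=13 d=53 e=53

Derivation:
Step 1: enter scope (depth=1)
Step 2: declare d=53 at depth 1
Step 3: declare c=13 at depth 1
Step 4: declare e=(read d)=53 at depth 1
Visible at query point: c=13 d=53 e=53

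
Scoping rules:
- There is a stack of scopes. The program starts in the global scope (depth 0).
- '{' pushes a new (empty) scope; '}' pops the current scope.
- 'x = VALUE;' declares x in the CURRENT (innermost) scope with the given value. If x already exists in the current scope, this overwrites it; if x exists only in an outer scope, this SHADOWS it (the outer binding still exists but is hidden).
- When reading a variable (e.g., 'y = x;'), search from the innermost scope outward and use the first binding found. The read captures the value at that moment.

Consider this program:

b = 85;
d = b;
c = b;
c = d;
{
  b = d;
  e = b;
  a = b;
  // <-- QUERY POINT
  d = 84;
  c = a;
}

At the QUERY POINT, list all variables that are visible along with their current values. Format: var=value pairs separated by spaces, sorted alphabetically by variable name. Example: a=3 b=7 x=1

Step 1: declare b=85 at depth 0
Step 2: declare d=(read b)=85 at depth 0
Step 3: declare c=(read b)=85 at depth 0
Step 4: declare c=(read d)=85 at depth 0
Step 5: enter scope (depth=1)
Step 6: declare b=(read d)=85 at depth 1
Step 7: declare e=(read b)=85 at depth 1
Step 8: declare a=(read b)=85 at depth 1
Visible at query point: a=85 b=85 c=85 d=85 e=85

Answer: a=85 b=85 c=85 d=85 e=85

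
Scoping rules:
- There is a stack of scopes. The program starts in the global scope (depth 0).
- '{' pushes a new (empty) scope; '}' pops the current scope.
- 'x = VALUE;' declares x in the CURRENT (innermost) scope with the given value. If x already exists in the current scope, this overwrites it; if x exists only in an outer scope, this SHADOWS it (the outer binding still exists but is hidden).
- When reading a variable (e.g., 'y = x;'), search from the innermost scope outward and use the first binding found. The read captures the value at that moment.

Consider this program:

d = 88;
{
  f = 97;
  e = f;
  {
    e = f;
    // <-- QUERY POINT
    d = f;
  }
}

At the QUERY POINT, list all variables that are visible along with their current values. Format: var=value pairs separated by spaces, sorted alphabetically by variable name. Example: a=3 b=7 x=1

Answer: d=88 e=97 f=97

Derivation:
Step 1: declare d=88 at depth 0
Step 2: enter scope (depth=1)
Step 3: declare f=97 at depth 1
Step 4: declare e=(read f)=97 at depth 1
Step 5: enter scope (depth=2)
Step 6: declare e=(read f)=97 at depth 2
Visible at query point: d=88 e=97 f=97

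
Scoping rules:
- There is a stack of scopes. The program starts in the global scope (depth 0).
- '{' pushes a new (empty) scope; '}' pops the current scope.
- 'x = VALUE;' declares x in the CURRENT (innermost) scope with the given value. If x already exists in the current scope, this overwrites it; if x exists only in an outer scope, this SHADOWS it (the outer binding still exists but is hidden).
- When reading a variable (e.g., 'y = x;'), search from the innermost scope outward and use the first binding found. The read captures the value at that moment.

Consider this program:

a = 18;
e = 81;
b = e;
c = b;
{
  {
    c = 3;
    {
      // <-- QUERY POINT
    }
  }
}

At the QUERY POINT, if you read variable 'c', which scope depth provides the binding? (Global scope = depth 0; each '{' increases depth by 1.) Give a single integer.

Answer: 2

Derivation:
Step 1: declare a=18 at depth 0
Step 2: declare e=81 at depth 0
Step 3: declare b=(read e)=81 at depth 0
Step 4: declare c=(read b)=81 at depth 0
Step 5: enter scope (depth=1)
Step 6: enter scope (depth=2)
Step 7: declare c=3 at depth 2
Step 8: enter scope (depth=3)
Visible at query point: a=18 b=81 c=3 e=81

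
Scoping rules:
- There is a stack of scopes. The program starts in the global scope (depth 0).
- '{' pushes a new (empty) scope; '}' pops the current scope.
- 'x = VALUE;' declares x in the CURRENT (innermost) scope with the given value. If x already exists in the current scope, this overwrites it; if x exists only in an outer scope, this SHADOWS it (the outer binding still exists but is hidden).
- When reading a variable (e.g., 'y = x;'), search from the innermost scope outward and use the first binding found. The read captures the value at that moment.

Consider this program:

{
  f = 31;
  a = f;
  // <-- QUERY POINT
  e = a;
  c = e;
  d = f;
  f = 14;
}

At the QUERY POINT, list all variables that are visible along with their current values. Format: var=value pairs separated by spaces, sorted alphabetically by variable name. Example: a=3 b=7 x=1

Step 1: enter scope (depth=1)
Step 2: declare f=31 at depth 1
Step 3: declare a=(read f)=31 at depth 1
Visible at query point: a=31 f=31

Answer: a=31 f=31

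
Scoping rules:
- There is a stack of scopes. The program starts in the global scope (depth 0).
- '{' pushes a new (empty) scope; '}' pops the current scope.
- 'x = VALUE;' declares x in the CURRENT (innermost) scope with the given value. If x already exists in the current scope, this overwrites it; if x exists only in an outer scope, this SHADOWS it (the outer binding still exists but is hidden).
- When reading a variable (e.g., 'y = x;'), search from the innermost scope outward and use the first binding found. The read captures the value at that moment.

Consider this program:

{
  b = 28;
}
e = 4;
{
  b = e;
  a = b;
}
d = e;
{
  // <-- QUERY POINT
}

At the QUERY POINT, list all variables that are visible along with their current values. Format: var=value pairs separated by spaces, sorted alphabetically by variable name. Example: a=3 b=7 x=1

Step 1: enter scope (depth=1)
Step 2: declare b=28 at depth 1
Step 3: exit scope (depth=0)
Step 4: declare e=4 at depth 0
Step 5: enter scope (depth=1)
Step 6: declare b=(read e)=4 at depth 1
Step 7: declare a=(read b)=4 at depth 1
Step 8: exit scope (depth=0)
Step 9: declare d=(read e)=4 at depth 0
Step 10: enter scope (depth=1)
Visible at query point: d=4 e=4

Answer: d=4 e=4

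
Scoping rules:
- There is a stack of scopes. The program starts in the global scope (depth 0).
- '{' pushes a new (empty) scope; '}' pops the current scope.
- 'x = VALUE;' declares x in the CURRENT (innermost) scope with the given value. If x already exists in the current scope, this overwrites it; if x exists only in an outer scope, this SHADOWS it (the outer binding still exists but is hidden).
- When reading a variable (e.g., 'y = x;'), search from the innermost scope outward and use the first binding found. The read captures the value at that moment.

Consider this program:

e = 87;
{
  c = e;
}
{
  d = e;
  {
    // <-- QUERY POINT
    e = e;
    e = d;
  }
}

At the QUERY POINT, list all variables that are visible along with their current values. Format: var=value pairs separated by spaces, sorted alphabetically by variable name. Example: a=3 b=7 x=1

Answer: d=87 e=87

Derivation:
Step 1: declare e=87 at depth 0
Step 2: enter scope (depth=1)
Step 3: declare c=(read e)=87 at depth 1
Step 4: exit scope (depth=0)
Step 5: enter scope (depth=1)
Step 6: declare d=(read e)=87 at depth 1
Step 7: enter scope (depth=2)
Visible at query point: d=87 e=87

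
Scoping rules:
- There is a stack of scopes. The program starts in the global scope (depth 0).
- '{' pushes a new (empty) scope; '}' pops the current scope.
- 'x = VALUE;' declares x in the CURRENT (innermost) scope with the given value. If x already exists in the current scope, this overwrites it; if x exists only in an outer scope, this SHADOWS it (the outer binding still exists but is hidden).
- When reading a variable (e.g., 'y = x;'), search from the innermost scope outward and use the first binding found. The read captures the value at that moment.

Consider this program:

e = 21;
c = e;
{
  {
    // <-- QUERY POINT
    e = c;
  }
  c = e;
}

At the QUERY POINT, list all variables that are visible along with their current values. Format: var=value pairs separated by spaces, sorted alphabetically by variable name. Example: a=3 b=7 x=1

Answer: c=21 e=21

Derivation:
Step 1: declare e=21 at depth 0
Step 2: declare c=(read e)=21 at depth 0
Step 3: enter scope (depth=1)
Step 4: enter scope (depth=2)
Visible at query point: c=21 e=21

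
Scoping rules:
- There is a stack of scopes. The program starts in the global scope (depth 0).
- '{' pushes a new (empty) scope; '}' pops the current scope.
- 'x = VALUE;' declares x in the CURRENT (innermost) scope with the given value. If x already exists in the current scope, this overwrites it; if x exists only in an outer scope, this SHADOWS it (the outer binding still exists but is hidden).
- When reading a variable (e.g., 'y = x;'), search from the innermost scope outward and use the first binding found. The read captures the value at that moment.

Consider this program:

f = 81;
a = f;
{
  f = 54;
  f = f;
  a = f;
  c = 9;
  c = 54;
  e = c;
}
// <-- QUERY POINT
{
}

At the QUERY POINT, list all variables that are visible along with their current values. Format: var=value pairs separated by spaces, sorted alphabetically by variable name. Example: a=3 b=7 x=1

Answer: a=81 f=81

Derivation:
Step 1: declare f=81 at depth 0
Step 2: declare a=(read f)=81 at depth 0
Step 3: enter scope (depth=1)
Step 4: declare f=54 at depth 1
Step 5: declare f=(read f)=54 at depth 1
Step 6: declare a=(read f)=54 at depth 1
Step 7: declare c=9 at depth 1
Step 8: declare c=54 at depth 1
Step 9: declare e=(read c)=54 at depth 1
Step 10: exit scope (depth=0)
Visible at query point: a=81 f=81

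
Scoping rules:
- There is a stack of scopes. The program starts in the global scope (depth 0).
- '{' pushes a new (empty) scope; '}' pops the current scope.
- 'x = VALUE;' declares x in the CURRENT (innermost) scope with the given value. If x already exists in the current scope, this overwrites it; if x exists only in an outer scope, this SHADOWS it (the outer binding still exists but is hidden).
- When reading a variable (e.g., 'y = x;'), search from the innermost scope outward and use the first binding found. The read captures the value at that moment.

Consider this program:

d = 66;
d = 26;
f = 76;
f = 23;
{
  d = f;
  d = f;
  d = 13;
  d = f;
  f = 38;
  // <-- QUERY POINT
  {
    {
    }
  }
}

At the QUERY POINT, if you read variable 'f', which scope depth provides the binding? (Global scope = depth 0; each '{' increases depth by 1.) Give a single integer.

Step 1: declare d=66 at depth 0
Step 2: declare d=26 at depth 0
Step 3: declare f=76 at depth 0
Step 4: declare f=23 at depth 0
Step 5: enter scope (depth=1)
Step 6: declare d=(read f)=23 at depth 1
Step 7: declare d=(read f)=23 at depth 1
Step 8: declare d=13 at depth 1
Step 9: declare d=(read f)=23 at depth 1
Step 10: declare f=38 at depth 1
Visible at query point: d=23 f=38

Answer: 1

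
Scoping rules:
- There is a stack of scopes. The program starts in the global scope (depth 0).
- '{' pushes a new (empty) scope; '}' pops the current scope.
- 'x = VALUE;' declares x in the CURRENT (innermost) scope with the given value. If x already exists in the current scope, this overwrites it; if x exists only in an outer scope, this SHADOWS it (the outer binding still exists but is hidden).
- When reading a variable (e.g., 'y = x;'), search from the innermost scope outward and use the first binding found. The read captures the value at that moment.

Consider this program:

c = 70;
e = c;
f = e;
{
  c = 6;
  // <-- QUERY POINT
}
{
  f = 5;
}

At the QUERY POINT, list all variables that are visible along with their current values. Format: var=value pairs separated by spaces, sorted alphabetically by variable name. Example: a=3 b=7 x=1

Step 1: declare c=70 at depth 0
Step 2: declare e=(read c)=70 at depth 0
Step 3: declare f=(read e)=70 at depth 0
Step 4: enter scope (depth=1)
Step 5: declare c=6 at depth 1
Visible at query point: c=6 e=70 f=70

Answer: c=6 e=70 f=70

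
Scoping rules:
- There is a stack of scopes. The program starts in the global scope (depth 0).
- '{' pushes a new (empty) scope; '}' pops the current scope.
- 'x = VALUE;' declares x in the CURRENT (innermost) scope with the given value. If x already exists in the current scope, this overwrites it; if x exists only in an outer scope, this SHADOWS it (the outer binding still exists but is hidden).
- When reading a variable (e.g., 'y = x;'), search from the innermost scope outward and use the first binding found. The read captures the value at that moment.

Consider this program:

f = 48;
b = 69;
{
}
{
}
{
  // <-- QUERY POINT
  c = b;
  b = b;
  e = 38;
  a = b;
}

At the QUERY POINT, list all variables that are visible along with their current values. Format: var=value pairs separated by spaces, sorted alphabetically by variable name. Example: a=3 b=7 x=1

Step 1: declare f=48 at depth 0
Step 2: declare b=69 at depth 0
Step 3: enter scope (depth=1)
Step 4: exit scope (depth=0)
Step 5: enter scope (depth=1)
Step 6: exit scope (depth=0)
Step 7: enter scope (depth=1)
Visible at query point: b=69 f=48

Answer: b=69 f=48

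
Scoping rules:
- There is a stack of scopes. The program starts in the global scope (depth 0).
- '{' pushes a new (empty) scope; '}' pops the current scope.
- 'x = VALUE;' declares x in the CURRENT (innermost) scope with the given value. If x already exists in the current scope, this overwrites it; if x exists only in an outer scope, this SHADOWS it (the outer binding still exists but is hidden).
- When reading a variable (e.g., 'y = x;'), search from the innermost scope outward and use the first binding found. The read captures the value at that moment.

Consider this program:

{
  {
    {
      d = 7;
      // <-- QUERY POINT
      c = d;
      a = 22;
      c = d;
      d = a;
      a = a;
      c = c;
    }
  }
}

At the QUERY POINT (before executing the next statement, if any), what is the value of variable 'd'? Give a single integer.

Answer: 7

Derivation:
Step 1: enter scope (depth=1)
Step 2: enter scope (depth=2)
Step 3: enter scope (depth=3)
Step 4: declare d=7 at depth 3
Visible at query point: d=7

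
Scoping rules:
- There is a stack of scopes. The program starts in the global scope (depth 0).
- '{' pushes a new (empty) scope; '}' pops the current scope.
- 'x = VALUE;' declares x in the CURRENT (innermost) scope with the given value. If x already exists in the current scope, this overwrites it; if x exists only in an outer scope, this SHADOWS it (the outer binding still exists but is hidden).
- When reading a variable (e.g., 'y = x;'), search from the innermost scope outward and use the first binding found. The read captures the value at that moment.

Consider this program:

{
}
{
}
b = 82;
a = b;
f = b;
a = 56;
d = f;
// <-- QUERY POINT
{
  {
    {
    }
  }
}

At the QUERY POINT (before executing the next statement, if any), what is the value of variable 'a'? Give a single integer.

Answer: 56

Derivation:
Step 1: enter scope (depth=1)
Step 2: exit scope (depth=0)
Step 3: enter scope (depth=1)
Step 4: exit scope (depth=0)
Step 5: declare b=82 at depth 0
Step 6: declare a=(read b)=82 at depth 0
Step 7: declare f=(read b)=82 at depth 0
Step 8: declare a=56 at depth 0
Step 9: declare d=(read f)=82 at depth 0
Visible at query point: a=56 b=82 d=82 f=82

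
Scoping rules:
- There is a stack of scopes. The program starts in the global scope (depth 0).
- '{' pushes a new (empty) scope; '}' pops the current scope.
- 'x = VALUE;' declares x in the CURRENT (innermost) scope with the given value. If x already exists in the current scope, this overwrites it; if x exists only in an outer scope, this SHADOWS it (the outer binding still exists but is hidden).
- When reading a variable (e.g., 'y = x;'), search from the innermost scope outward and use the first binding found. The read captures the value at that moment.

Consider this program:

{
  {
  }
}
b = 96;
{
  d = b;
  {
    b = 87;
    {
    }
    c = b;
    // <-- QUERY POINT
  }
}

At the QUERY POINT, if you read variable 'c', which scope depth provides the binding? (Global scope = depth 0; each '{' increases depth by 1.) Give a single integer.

Answer: 2

Derivation:
Step 1: enter scope (depth=1)
Step 2: enter scope (depth=2)
Step 3: exit scope (depth=1)
Step 4: exit scope (depth=0)
Step 5: declare b=96 at depth 0
Step 6: enter scope (depth=1)
Step 7: declare d=(read b)=96 at depth 1
Step 8: enter scope (depth=2)
Step 9: declare b=87 at depth 2
Step 10: enter scope (depth=3)
Step 11: exit scope (depth=2)
Step 12: declare c=(read b)=87 at depth 2
Visible at query point: b=87 c=87 d=96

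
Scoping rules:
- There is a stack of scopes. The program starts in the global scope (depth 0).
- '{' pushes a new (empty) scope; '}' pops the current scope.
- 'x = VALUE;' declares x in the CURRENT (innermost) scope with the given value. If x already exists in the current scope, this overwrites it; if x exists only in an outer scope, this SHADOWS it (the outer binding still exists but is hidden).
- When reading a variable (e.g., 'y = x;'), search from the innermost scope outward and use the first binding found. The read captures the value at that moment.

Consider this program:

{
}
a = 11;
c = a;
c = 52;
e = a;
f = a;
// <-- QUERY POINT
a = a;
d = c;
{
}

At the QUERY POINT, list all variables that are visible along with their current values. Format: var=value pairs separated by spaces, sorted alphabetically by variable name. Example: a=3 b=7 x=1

Step 1: enter scope (depth=1)
Step 2: exit scope (depth=0)
Step 3: declare a=11 at depth 0
Step 4: declare c=(read a)=11 at depth 0
Step 5: declare c=52 at depth 0
Step 6: declare e=(read a)=11 at depth 0
Step 7: declare f=(read a)=11 at depth 0
Visible at query point: a=11 c=52 e=11 f=11

Answer: a=11 c=52 e=11 f=11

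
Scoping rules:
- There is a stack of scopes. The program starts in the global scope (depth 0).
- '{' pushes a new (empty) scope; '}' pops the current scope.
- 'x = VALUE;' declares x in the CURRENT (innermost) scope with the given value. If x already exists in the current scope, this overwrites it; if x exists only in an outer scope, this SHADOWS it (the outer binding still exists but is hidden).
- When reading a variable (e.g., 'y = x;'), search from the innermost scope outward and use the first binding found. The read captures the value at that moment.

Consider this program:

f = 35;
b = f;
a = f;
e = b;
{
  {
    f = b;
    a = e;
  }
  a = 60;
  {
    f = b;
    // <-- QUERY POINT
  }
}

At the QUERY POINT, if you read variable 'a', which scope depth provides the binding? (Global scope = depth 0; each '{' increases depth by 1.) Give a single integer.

Answer: 1

Derivation:
Step 1: declare f=35 at depth 0
Step 2: declare b=(read f)=35 at depth 0
Step 3: declare a=(read f)=35 at depth 0
Step 4: declare e=(read b)=35 at depth 0
Step 5: enter scope (depth=1)
Step 6: enter scope (depth=2)
Step 7: declare f=(read b)=35 at depth 2
Step 8: declare a=(read e)=35 at depth 2
Step 9: exit scope (depth=1)
Step 10: declare a=60 at depth 1
Step 11: enter scope (depth=2)
Step 12: declare f=(read b)=35 at depth 2
Visible at query point: a=60 b=35 e=35 f=35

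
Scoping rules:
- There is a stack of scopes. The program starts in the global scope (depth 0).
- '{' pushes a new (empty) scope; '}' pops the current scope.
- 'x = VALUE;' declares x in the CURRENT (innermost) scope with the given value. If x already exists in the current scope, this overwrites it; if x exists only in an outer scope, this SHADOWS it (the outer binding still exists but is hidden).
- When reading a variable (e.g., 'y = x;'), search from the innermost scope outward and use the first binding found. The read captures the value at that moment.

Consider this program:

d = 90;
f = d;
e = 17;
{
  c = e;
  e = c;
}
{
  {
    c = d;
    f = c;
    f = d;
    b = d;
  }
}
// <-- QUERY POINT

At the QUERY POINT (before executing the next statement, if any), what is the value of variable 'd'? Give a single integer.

Answer: 90

Derivation:
Step 1: declare d=90 at depth 0
Step 2: declare f=(read d)=90 at depth 0
Step 3: declare e=17 at depth 0
Step 4: enter scope (depth=1)
Step 5: declare c=(read e)=17 at depth 1
Step 6: declare e=(read c)=17 at depth 1
Step 7: exit scope (depth=0)
Step 8: enter scope (depth=1)
Step 9: enter scope (depth=2)
Step 10: declare c=(read d)=90 at depth 2
Step 11: declare f=(read c)=90 at depth 2
Step 12: declare f=(read d)=90 at depth 2
Step 13: declare b=(read d)=90 at depth 2
Step 14: exit scope (depth=1)
Step 15: exit scope (depth=0)
Visible at query point: d=90 e=17 f=90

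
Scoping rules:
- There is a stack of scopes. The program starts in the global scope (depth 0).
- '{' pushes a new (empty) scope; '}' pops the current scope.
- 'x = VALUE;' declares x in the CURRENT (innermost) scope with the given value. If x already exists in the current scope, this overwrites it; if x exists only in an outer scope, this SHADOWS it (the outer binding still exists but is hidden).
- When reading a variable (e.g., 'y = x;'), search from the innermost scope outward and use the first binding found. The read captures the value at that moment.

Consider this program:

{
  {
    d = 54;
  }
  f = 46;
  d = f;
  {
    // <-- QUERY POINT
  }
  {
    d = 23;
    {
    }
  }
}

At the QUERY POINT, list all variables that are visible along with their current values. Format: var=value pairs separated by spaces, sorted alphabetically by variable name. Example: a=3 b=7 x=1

Step 1: enter scope (depth=1)
Step 2: enter scope (depth=2)
Step 3: declare d=54 at depth 2
Step 4: exit scope (depth=1)
Step 5: declare f=46 at depth 1
Step 6: declare d=(read f)=46 at depth 1
Step 7: enter scope (depth=2)
Visible at query point: d=46 f=46

Answer: d=46 f=46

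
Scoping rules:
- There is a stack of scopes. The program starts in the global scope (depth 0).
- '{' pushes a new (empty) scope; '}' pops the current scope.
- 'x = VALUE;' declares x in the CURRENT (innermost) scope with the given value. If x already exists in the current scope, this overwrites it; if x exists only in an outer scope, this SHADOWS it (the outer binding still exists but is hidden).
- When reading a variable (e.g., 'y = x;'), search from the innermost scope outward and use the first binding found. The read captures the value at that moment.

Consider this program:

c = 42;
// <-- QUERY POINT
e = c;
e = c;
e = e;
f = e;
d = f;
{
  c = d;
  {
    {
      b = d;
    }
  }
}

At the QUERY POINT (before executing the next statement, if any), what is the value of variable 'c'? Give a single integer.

Answer: 42

Derivation:
Step 1: declare c=42 at depth 0
Visible at query point: c=42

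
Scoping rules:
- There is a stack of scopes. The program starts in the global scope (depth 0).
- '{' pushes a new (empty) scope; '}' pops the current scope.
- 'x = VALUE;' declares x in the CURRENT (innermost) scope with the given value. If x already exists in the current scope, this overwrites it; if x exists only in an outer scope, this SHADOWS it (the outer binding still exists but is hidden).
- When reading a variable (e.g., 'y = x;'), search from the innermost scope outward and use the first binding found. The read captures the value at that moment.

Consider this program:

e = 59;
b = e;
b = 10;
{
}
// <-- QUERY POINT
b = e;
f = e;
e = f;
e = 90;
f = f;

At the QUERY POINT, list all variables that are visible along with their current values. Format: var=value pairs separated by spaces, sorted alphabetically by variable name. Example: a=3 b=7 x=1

Answer: b=10 e=59

Derivation:
Step 1: declare e=59 at depth 0
Step 2: declare b=(read e)=59 at depth 0
Step 3: declare b=10 at depth 0
Step 4: enter scope (depth=1)
Step 5: exit scope (depth=0)
Visible at query point: b=10 e=59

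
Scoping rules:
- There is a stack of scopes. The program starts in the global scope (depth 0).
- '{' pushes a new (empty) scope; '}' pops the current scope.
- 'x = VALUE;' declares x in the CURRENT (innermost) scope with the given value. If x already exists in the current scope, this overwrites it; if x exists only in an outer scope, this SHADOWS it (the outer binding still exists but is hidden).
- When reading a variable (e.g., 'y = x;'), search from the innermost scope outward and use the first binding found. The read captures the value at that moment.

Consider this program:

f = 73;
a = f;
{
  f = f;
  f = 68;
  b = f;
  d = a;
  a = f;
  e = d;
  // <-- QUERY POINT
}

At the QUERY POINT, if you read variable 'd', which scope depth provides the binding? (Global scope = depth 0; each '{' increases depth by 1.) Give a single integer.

Step 1: declare f=73 at depth 0
Step 2: declare a=(read f)=73 at depth 0
Step 3: enter scope (depth=1)
Step 4: declare f=(read f)=73 at depth 1
Step 5: declare f=68 at depth 1
Step 6: declare b=(read f)=68 at depth 1
Step 7: declare d=(read a)=73 at depth 1
Step 8: declare a=(read f)=68 at depth 1
Step 9: declare e=(read d)=73 at depth 1
Visible at query point: a=68 b=68 d=73 e=73 f=68

Answer: 1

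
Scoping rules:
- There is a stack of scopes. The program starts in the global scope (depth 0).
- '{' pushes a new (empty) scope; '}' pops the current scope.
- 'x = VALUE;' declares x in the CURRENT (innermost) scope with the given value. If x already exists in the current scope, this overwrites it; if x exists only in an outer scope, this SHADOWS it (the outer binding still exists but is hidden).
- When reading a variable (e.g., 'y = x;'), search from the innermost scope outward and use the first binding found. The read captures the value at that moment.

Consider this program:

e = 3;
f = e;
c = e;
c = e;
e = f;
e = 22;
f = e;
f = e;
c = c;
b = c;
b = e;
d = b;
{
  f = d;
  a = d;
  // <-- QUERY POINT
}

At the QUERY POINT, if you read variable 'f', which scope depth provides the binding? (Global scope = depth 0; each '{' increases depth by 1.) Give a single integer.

Step 1: declare e=3 at depth 0
Step 2: declare f=(read e)=3 at depth 0
Step 3: declare c=(read e)=3 at depth 0
Step 4: declare c=(read e)=3 at depth 0
Step 5: declare e=(read f)=3 at depth 0
Step 6: declare e=22 at depth 0
Step 7: declare f=(read e)=22 at depth 0
Step 8: declare f=(read e)=22 at depth 0
Step 9: declare c=(read c)=3 at depth 0
Step 10: declare b=(read c)=3 at depth 0
Step 11: declare b=(read e)=22 at depth 0
Step 12: declare d=(read b)=22 at depth 0
Step 13: enter scope (depth=1)
Step 14: declare f=(read d)=22 at depth 1
Step 15: declare a=(read d)=22 at depth 1
Visible at query point: a=22 b=22 c=3 d=22 e=22 f=22

Answer: 1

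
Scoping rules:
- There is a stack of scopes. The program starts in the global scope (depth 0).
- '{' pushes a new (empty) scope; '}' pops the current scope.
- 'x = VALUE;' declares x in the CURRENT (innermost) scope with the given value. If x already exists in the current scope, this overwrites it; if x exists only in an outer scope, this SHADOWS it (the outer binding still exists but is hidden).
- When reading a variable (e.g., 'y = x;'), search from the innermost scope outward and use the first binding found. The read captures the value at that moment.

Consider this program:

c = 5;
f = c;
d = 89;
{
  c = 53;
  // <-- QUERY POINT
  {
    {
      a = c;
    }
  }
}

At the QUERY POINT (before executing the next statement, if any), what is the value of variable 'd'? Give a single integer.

Answer: 89

Derivation:
Step 1: declare c=5 at depth 0
Step 2: declare f=(read c)=5 at depth 0
Step 3: declare d=89 at depth 0
Step 4: enter scope (depth=1)
Step 5: declare c=53 at depth 1
Visible at query point: c=53 d=89 f=5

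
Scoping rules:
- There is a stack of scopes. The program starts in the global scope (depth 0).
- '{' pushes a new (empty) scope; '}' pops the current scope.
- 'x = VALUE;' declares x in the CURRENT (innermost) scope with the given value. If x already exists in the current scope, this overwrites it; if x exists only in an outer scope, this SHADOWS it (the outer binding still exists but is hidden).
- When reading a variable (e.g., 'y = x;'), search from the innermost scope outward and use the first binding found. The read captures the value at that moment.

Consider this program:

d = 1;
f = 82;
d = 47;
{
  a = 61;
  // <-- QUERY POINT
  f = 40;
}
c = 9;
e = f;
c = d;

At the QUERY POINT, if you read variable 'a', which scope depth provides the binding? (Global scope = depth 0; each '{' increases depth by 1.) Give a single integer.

Step 1: declare d=1 at depth 0
Step 2: declare f=82 at depth 0
Step 3: declare d=47 at depth 0
Step 4: enter scope (depth=1)
Step 5: declare a=61 at depth 1
Visible at query point: a=61 d=47 f=82

Answer: 1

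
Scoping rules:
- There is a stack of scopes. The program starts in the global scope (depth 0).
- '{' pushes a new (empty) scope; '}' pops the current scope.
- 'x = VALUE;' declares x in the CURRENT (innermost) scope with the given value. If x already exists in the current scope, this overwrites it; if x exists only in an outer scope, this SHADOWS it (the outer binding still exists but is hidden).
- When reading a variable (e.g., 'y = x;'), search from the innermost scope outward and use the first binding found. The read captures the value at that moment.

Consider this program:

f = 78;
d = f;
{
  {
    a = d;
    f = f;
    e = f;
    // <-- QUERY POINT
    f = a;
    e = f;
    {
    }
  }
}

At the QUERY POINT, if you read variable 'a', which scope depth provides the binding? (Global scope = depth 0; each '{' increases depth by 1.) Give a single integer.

Answer: 2

Derivation:
Step 1: declare f=78 at depth 0
Step 2: declare d=(read f)=78 at depth 0
Step 3: enter scope (depth=1)
Step 4: enter scope (depth=2)
Step 5: declare a=(read d)=78 at depth 2
Step 6: declare f=(read f)=78 at depth 2
Step 7: declare e=(read f)=78 at depth 2
Visible at query point: a=78 d=78 e=78 f=78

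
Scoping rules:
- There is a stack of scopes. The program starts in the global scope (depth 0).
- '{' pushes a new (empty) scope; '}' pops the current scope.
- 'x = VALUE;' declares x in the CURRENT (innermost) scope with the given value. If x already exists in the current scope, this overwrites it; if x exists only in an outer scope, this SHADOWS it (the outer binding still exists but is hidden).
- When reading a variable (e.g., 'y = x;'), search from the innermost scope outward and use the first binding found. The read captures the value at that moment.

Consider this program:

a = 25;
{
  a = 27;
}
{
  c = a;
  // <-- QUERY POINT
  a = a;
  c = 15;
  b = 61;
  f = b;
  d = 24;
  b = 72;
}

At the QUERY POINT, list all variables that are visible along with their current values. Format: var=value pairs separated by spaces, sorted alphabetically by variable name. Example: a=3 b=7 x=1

Step 1: declare a=25 at depth 0
Step 2: enter scope (depth=1)
Step 3: declare a=27 at depth 1
Step 4: exit scope (depth=0)
Step 5: enter scope (depth=1)
Step 6: declare c=(read a)=25 at depth 1
Visible at query point: a=25 c=25

Answer: a=25 c=25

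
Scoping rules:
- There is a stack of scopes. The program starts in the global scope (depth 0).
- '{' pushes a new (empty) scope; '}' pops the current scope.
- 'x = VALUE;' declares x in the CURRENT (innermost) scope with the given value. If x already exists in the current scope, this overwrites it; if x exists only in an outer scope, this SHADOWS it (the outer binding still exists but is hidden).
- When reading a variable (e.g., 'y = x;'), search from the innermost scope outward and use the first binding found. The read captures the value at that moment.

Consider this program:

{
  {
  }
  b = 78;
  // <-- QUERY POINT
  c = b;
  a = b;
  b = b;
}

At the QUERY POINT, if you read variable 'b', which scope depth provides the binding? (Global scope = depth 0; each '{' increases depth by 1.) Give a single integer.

Step 1: enter scope (depth=1)
Step 2: enter scope (depth=2)
Step 3: exit scope (depth=1)
Step 4: declare b=78 at depth 1
Visible at query point: b=78

Answer: 1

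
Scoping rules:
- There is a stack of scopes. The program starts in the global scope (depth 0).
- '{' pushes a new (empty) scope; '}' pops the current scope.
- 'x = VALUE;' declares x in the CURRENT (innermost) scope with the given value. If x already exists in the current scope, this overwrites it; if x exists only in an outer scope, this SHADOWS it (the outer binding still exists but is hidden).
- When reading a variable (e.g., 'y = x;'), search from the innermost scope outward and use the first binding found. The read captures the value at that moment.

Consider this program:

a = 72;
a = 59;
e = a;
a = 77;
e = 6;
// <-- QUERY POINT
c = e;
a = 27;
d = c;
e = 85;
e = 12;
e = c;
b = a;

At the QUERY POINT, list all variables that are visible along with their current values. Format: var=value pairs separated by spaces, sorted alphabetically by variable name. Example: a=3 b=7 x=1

Step 1: declare a=72 at depth 0
Step 2: declare a=59 at depth 0
Step 3: declare e=(read a)=59 at depth 0
Step 4: declare a=77 at depth 0
Step 5: declare e=6 at depth 0
Visible at query point: a=77 e=6

Answer: a=77 e=6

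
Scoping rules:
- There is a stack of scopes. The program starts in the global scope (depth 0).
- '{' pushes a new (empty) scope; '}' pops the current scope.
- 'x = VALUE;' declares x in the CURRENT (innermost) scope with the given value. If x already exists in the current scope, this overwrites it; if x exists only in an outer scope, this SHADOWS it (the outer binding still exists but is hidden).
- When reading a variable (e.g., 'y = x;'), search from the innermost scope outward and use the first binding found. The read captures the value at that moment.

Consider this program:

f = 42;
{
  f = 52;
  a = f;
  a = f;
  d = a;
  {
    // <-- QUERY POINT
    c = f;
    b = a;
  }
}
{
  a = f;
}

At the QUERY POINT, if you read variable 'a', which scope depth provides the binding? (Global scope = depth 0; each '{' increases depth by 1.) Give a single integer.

Answer: 1

Derivation:
Step 1: declare f=42 at depth 0
Step 2: enter scope (depth=1)
Step 3: declare f=52 at depth 1
Step 4: declare a=(read f)=52 at depth 1
Step 5: declare a=(read f)=52 at depth 1
Step 6: declare d=(read a)=52 at depth 1
Step 7: enter scope (depth=2)
Visible at query point: a=52 d=52 f=52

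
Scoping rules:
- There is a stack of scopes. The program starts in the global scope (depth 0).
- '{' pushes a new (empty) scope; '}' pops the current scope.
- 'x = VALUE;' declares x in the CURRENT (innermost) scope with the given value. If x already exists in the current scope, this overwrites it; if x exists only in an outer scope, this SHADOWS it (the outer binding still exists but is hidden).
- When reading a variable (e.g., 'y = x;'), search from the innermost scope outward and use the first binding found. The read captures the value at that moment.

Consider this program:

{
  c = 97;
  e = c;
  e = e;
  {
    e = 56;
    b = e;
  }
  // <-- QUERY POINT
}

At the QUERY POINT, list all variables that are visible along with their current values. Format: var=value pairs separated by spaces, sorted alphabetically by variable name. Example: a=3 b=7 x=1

Step 1: enter scope (depth=1)
Step 2: declare c=97 at depth 1
Step 3: declare e=(read c)=97 at depth 1
Step 4: declare e=(read e)=97 at depth 1
Step 5: enter scope (depth=2)
Step 6: declare e=56 at depth 2
Step 7: declare b=(read e)=56 at depth 2
Step 8: exit scope (depth=1)
Visible at query point: c=97 e=97

Answer: c=97 e=97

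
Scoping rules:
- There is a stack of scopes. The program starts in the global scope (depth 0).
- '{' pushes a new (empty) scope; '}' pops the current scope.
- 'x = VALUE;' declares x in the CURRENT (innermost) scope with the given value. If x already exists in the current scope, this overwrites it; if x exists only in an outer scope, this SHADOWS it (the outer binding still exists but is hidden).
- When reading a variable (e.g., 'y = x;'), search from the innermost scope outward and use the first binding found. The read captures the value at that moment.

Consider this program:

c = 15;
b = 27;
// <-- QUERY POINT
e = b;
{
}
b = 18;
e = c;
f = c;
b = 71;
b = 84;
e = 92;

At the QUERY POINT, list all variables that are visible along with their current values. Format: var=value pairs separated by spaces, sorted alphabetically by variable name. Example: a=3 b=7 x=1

Answer: b=27 c=15

Derivation:
Step 1: declare c=15 at depth 0
Step 2: declare b=27 at depth 0
Visible at query point: b=27 c=15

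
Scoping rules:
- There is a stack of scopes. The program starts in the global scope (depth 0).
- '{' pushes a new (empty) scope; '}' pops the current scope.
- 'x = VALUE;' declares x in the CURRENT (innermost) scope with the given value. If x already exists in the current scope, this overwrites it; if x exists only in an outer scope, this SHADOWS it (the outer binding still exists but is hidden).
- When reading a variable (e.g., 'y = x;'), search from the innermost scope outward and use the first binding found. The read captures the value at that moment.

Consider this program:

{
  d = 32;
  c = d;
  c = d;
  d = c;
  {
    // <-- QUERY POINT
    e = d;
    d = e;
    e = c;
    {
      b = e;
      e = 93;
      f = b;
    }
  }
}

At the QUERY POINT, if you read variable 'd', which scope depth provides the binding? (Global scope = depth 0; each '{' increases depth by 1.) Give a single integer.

Step 1: enter scope (depth=1)
Step 2: declare d=32 at depth 1
Step 3: declare c=(read d)=32 at depth 1
Step 4: declare c=(read d)=32 at depth 1
Step 5: declare d=(read c)=32 at depth 1
Step 6: enter scope (depth=2)
Visible at query point: c=32 d=32

Answer: 1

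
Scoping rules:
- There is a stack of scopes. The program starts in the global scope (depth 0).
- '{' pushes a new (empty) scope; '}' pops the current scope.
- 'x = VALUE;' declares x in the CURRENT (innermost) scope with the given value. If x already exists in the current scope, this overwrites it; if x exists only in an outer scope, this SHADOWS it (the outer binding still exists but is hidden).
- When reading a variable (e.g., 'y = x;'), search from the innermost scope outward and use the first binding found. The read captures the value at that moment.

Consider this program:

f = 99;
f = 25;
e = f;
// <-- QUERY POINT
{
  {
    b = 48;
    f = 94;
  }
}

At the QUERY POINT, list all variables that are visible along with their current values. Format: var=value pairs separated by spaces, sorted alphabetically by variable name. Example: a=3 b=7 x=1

Step 1: declare f=99 at depth 0
Step 2: declare f=25 at depth 0
Step 3: declare e=(read f)=25 at depth 0
Visible at query point: e=25 f=25

Answer: e=25 f=25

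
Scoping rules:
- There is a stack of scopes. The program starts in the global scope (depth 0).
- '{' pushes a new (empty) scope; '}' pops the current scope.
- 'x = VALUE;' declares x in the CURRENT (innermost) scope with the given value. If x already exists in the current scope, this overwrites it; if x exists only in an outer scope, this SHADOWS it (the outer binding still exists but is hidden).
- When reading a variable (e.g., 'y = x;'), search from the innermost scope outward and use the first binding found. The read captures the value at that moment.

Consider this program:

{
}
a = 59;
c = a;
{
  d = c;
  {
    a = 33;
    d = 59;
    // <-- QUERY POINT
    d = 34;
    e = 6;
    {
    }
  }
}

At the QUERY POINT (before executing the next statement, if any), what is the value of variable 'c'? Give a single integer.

Answer: 59

Derivation:
Step 1: enter scope (depth=1)
Step 2: exit scope (depth=0)
Step 3: declare a=59 at depth 0
Step 4: declare c=(read a)=59 at depth 0
Step 5: enter scope (depth=1)
Step 6: declare d=(read c)=59 at depth 1
Step 7: enter scope (depth=2)
Step 8: declare a=33 at depth 2
Step 9: declare d=59 at depth 2
Visible at query point: a=33 c=59 d=59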